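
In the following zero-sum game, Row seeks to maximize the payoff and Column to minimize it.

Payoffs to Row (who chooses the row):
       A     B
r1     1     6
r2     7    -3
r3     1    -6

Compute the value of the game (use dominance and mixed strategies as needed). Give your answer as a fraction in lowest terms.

3

Row r3 is strictly dominated by row r2, so Row never plays it.
The remaining 2×2 game on (r1, r2) × (A, B) has no saddle point. Let Row play r1 with probability p; indifference gives p + 7(1−p) = 6p − 3(1−p), so p = 2/3.
Similarly Column's optimal q on A is 3/5, and the value is 1·(3/5) + (6)·(2/5) = 3.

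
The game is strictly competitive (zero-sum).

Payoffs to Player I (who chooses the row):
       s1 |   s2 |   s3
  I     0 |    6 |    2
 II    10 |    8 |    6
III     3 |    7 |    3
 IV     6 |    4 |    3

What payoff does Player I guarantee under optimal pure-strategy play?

6

Row minima: 0, 6, 3, 3 → Player I's maximin is 6.
Column maxima: 10, 8, 6 → Player II's minimax is 6.
They coincide at (II, s3), so the value is 6.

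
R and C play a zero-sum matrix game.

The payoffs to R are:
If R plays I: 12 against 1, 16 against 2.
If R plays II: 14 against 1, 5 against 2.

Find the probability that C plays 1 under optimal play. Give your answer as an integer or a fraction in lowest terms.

11/13

Row minima are 12 and 5, so R's maximin is 12; column maxima are 14 and 16, so C's minimax is 14. These differ, so the equilibrium is in mixed strategies.
Let C play 1 with probability q. R is indifferent when 12q + 16(1−q) = 14q + 5(1−q), giving q = 11/13.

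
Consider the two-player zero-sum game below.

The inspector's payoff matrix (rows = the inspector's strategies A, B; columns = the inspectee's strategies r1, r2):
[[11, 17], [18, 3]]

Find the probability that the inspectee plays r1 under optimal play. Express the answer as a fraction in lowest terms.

Row minima are 11 and 3, so the inspector's maximin is 11; column maxima are 18 and 17, so the inspectee's minimax is 17. These differ, so the equilibrium is in mixed strategies.
Let the inspectee play r1 with probability q. The inspector is indifferent when 11q + 17(1−q) = 18q + 3(1−q), giving q = 2/3.

2/3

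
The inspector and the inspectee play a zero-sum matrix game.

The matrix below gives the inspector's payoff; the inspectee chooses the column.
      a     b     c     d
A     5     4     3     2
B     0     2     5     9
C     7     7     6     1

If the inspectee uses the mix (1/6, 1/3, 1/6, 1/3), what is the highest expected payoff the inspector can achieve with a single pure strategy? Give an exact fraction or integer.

A: (5)·(1/6) + (4)·(1/3) + (3)·(1/6) + (2)·(1/3) = 10/3.
B: (0)·(1/6) + (2)·(1/3) + (5)·(1/6) + (9)·(1/3) = 9/2.
C: (7)·(1/6) + (7)·(1/3) + (6)·(1/6) + (1)·(1/3) = 29/6.
The best pure response is C with expected payoff 29/6.

29/6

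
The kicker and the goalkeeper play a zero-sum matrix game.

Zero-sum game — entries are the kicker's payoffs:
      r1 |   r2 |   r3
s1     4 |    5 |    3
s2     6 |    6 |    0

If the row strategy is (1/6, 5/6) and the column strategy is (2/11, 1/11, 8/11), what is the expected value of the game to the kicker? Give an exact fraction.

Against (2/11, 1/11, 8/11), each row's expected payoff is s1: 37/11; s2: 18/11.
Taking the (1/6, 5/6)-weighted average: (1/6)·(37/11) + (5/6)·(18/11) = 127/66.

127/66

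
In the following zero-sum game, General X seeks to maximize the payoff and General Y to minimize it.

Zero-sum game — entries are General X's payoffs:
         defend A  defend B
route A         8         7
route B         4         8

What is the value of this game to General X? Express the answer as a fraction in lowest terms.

36/5

Row minima are 7 and 4, so General X's maximin is 7; column maxima are 8 and 8, so General Y's minimax is 8. These differ, so the equilibrium is in mixed strategies.
Let General X play route A with probability p. General Y is indifferent when 8p + 4(1−p) = 7p + 8(1−p), giving p = 4/5.
Let General Y play defend A with probability q. General X is indifferent when 8q + 7(1−q) = 4q + 8(1−q), giving q = 1/5.
The value is 8·(1/5) + (7)·(4/5) = 36/5.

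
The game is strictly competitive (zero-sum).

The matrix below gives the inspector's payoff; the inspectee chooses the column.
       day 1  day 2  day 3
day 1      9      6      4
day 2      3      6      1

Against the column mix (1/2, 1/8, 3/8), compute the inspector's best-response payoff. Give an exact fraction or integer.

day 1: (9)·(1/2) + (6)·(1/8) + (4)·(3/8) = 27/4.
day 2: (3)·(1/2) + (6)·(1/8) + (1)·(3/8) = 21/8.
The best pure response is day 1 with expected payoff 27/4.

27/4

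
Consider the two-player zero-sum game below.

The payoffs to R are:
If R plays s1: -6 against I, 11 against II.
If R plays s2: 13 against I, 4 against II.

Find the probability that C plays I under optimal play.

7/26

Row minima are -6 and 4, so R's maximin is 4; column maxima are 13 and 11, so C's minimax is 11. These differ, so the equilibrium is in mixed strategies.
Let C play I with probability q. R is indifferent when −6q + 11(1−q) = 13q + 4(1−q), giving q = 7/26.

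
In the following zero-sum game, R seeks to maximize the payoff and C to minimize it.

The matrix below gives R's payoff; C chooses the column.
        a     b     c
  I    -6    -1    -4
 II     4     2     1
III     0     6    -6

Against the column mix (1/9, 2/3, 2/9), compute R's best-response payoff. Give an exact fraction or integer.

8/3

I: (-6)·(1/9) + (-1)·(2/3) + (-4)·(2/9) = -20/9.
II: (4)·(1/9) + (2)·(2/3) + (1)·(2/9) = 2.
III: (0)·(1/9) + (6)·(2/3) + (-6)·(2/9) = 8/3.
The best pure response is III with expected payoff 8/3.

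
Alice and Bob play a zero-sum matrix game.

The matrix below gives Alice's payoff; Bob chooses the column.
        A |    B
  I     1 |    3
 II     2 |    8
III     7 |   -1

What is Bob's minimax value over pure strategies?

The worst case (largest entry) in each column is A: 7, B: 8.
The best (smallest) of these is 7.

7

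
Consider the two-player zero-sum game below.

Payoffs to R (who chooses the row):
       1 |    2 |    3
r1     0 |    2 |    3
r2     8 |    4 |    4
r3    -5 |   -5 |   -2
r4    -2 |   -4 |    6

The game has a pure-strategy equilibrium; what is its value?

4

Row minima: 0, 4, -5, -4 → R's maximin is 4.
Column maxima: 8, 4, 6 → C's minimax is 4.
They coincide at (r2, 2), so the value is 4.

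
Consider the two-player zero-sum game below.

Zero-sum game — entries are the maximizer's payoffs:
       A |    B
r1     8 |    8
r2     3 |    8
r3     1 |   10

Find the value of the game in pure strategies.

8

Row minima: 8, 3, 1 → the maximizer's maximin is 8.
Column maxima: 8, 10 → the minimizer's minimax is 8.
They coincide at (r1, A), so the value is 8.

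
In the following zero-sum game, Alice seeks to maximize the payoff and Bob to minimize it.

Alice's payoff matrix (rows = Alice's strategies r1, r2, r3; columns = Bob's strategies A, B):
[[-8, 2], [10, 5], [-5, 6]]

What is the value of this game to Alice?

85/16

Row r1 is strictly dominated by row r3, so Alice never plays it.
The remaining 2×2 game on (r2, r3) × (A, B) has no saddle point. Let Alice play r2 with probability p; indifference gives 10p − 5(1−p) = 5p + 6(1−p), so p = 11/16.
Similarly Bob's optimal q on A is 1/16, and the value is 10·(1/16) + (5)·(15/16) = 85/16.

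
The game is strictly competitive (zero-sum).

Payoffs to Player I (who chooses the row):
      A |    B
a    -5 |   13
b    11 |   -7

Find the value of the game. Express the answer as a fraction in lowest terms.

3

Row minima are -5 and -7, so Player I's maximin is -5; column maxima are 11 and 13, so Player II's minimax is 11. These differ, so the equilibrium is in mixed strategies.
Let Player I play a with probability p. Player II is indifferent when −5p + 11(1−p) = 13p − 7(1−p), giving p = 1/2.
Let Player II play A with probability q. Player I is indifferent when −5q + 13(1−q) = 11q − 7(1−q), giving q = 5/9.
The value is -5·(5/9) + (13)·(4/9) = 3.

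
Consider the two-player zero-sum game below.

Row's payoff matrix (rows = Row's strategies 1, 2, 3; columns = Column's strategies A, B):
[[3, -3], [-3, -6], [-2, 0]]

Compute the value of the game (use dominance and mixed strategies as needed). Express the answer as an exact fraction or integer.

Row 2 is strictly dominated by row 1, so Row never plays it.
The remaining 2×2 game on (1, 3) × (A, B) has no saddle point. Let Row play 1 with probability p; indifference gives 3p − 2(1−p) = −3p, so p = 1/4.
Similarly Column's optimal q on A is 3/8, and the value is 3·(3/8) + (-3)·(5/8) = -3/4.

-3/4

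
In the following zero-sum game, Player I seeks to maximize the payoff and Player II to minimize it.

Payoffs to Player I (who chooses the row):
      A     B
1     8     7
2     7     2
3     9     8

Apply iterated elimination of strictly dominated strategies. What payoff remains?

Column A is strictly dominated by B for Player II (7<8, 2<7, 8<9); eliminate A.
Row 1 is strictly dominated by row 3 (8>7); eliminate 1.
Row 2 is strictly dominated by row 3 (8>2); eliminate 2.
Only (3, B) remains, with payoff 8.

8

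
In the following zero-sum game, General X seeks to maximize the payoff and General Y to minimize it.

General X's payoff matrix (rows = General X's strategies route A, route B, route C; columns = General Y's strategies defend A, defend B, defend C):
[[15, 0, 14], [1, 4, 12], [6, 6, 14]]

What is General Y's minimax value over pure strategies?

The worst case (largest entry) in each column is defend A: 15, defend B: 6, defend C: 14.
The best (smallest) of these is 6.

6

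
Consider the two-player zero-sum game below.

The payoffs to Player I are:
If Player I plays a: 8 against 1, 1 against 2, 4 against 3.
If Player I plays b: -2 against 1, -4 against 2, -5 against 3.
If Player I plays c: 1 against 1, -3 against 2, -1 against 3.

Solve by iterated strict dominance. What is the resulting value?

1

Row c is strictly dominated by row a (8>1, 1>-3, 4>-1); eliminate c.
Column 1 is strictly dominated by 2 for Player II (1<8, -4<-2); eliminate 1.
Row b is strictly dominated by row a (1>-4, 4>-5); eliminate b.
Column 3 is strictly dominated by 2 for Player II (1<4); eliminate 3.
Only (a, 2) remains, with payoff 1.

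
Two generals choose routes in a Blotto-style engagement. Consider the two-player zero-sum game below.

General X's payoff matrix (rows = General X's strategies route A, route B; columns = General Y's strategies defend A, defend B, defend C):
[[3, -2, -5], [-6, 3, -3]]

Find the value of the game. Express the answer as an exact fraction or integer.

-39/11

Column defend B is strictly dominated by defend C for General Y (it gives General X more in every row).
The remaining 2×2 game on (route A, route B) × (defend A, defend C) has no saddle point. Let General X play route A with probability p; indifference gives 3p − 6(1−p) = −5p − 3(1−p), so p = 3/11.
Similarly General Y's optimal q on defend A is 2/11, and the value is 3·(2/11) + (-5)·(9/11) = -39/11.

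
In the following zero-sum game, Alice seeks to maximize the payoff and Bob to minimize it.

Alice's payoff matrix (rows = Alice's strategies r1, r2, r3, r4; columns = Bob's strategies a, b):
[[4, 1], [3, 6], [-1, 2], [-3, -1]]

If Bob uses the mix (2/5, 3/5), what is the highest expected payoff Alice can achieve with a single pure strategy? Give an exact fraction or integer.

24/5

r1: (4)·(2/5) + (1)·(3/5) = 11/5.
r2: (3)·(2/5) + (6)·(3/5) = 24/5.
r3: (-1)·(2/5) + (2)·(3/5) = 4/5.
r4: (-3)·(2/5) + (-1)·(3/5) = -9/5.
The best pure response is r2 with expected payoff 24/5.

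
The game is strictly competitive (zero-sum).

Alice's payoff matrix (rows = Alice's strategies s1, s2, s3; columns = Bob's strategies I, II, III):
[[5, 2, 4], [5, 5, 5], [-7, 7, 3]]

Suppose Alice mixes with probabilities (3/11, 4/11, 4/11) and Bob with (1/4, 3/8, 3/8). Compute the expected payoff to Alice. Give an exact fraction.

Against (1/4, 3/8, 3/8), each row's expected payoff is s1: 7/2; s2: 5; s3: 2.
Taking the (3/11, 4/11, 4/11)-weighted average: (3/11)·(7/2) + (4/11)·(5) + (4/11)·(2) = 7/2.

7/2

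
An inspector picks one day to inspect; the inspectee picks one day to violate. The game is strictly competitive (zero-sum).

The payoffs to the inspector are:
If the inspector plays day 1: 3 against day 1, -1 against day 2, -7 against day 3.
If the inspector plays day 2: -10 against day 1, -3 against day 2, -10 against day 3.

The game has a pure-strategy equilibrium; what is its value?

Row minima: -7, -10 → the inspector's maximin is -7.
Column maxima: 3, -1, -7 → the inspectee's minimax is -7.
They coincide at (day 1, day 3), so the value is -7.

-7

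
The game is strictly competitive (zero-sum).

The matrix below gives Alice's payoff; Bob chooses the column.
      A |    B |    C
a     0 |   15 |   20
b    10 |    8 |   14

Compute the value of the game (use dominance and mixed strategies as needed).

Column C is strictly dominated by B for Bob (it gives Alice more in every row).
The remaining 2×2 game on (a, b) × (A, B) has no saddle point. Let Alice play a with probability p; indifference gives 10(1−p) = 15p + 8(1−p), so p = 2/17.
Similarly Bob's optimal q on A is 7/17, and the value is 0·(7/17) + (15)·(10/17) = 150/17.

150/17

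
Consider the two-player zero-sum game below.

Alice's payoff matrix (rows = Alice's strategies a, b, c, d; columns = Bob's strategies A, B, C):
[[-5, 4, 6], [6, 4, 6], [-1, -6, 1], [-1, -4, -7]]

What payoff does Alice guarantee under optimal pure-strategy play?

Row minima: -5, 4, -6, -7 → Alice's maximin is 4.
Column maxima: 6, 4, 6 → Bob's minimax is 4.
They coincide at (b, B), so the value is 4.

4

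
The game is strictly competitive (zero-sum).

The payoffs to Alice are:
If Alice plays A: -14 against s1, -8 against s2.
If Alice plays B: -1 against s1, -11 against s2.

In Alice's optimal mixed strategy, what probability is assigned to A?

Row minima are -14 and -11, so Alice's maximin is -11; column maxima are -1 and -8, so Bob's minimax is -8. These differ, so the equilibrium is in mixed strategies.
Let Alice play A with probability p. Bob is indifferent when −14p − (1−p) = −8p − 11(1−p), giving p = 5/8.

5/8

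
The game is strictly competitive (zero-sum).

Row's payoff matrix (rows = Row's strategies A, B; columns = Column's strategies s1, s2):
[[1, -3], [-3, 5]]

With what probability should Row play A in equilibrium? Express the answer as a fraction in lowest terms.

Row minima are -3 and -3, so Row's maximin is -3; column maxima are 1 and 5, so Column's minimax is 1. These differ, so the equilibrium is in mixed strategies.
Let Row play A with probability p. Column is indifferent when p − 3(1−p) = −3p + 5(1−p), giving p = 2/3.

2/3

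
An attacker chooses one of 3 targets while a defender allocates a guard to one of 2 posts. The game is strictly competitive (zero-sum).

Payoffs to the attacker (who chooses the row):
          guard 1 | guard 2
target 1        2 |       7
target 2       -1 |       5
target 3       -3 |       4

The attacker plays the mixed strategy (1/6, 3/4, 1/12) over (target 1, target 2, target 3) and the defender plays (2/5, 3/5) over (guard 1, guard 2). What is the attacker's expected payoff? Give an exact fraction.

Against (2/5, 3/5), each row's expected payoff is target 1: 5; target 2: 13/5; target 3: 6/5.
Taking the (1/6, 3/4, 1/12)-weighted average: (1/6)·(5) + (3/4)·(13/5) + (1/12)·(6/5) = 173/60.

173/60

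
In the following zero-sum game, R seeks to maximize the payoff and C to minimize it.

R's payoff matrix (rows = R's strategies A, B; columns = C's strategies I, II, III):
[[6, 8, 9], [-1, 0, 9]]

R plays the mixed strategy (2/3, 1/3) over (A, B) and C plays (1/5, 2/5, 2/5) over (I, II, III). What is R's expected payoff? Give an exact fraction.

Against (1/5, 2/5, 2/5), each row's expected payoff is A: 8; B: 17/5.
Taking the (2/3, 1/3)-weighted average: (2/3)·(8) + (1/3)·(17/5) = 97/15.

97/15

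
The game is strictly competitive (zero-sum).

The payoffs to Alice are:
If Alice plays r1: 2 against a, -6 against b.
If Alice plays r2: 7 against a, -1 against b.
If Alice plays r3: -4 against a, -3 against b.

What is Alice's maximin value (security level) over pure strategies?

The worst-case payoff for each row is r1: -6, r2: -1, r3: -4.
The best of these is -1.

-1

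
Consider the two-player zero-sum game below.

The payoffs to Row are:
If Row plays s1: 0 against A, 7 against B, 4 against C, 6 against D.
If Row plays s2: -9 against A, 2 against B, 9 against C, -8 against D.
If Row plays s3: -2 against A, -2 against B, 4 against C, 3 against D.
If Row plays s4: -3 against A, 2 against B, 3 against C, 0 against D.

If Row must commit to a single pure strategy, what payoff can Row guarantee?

The worst-case payoff for each row is s1: 0, s2: -9, s3: -2, s4: -3.
The best of these is 0.

0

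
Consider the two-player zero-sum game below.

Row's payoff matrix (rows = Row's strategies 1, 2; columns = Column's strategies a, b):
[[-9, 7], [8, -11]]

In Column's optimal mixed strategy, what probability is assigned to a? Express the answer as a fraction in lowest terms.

18/35

Row minima are -9 and -11, so Row's maximin is -9; column maxima are 8 and 7, so Column's minimax is 7. These differ, so the equilibrium is in mixed strategies.
Let Column play a with probability q. Row is indifferent when −9q + 7(1−q) = 8q − 11(1−q), giving q = 18/35.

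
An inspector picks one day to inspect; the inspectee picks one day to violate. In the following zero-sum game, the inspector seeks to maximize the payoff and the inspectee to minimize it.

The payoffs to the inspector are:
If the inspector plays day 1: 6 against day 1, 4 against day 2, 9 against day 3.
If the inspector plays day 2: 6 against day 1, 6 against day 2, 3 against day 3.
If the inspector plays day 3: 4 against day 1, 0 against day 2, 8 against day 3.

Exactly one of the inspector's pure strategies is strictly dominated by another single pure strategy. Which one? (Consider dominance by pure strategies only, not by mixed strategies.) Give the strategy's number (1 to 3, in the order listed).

Compare day 3 with day 1: 6 > 4, 4 > 0, 9 > 8.
So day 1 strictly dominates day 3 for the inspector; day 3 is strictly dominated.

3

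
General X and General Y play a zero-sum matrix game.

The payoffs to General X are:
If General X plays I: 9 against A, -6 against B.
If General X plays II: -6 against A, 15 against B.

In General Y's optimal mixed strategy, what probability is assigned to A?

Row minima are -6 and -6, so General X's maximin is -6; column maxima are 9 and 15, so General Y's minimax is 9. These differ, so the equilibrium is in mixed strategies.
Let General Y play A with probability q. General X is indifferent when 9q − 6(1−q) = −6q + 15(1−q), giving q = 7/12.

7/12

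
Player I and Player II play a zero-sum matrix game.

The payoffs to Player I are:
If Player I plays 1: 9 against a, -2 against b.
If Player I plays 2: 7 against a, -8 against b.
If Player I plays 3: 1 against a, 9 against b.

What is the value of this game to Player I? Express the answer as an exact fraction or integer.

Row 2 is strictly dominated by row 1, so Player I never plays it.
The remaining 2×2 game on (1, 3) × (a, b) has no saddle point. Let Player I play 1 with probability p; indifference gives 9p + (1−p) = −2p + 9(1−p), so p = 8/19.
Similarly Player II's optimal q on a is 11/19, and the value is 9·(11/19) + (-2)·(8/19) = 83/19.

83/19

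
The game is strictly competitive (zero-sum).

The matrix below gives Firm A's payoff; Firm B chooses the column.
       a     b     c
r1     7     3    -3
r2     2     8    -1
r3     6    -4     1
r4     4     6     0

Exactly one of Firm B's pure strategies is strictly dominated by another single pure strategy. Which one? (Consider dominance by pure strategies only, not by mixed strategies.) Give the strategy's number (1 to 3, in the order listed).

Firm B prefers columns that give Firm A less. Compare a with c: -3 < 7, -1 < 2, 1 < 6, 0 < 4.
So c strictly dominates a for Firm B; a is strictly dominated.

1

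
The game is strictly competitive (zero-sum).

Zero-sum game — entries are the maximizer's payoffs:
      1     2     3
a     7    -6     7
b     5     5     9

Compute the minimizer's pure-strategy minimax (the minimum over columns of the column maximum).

The worst case (largest entry) in each column is 1: 7, 2: 5, 3: 9.
The best (smallest) of these is 5.

5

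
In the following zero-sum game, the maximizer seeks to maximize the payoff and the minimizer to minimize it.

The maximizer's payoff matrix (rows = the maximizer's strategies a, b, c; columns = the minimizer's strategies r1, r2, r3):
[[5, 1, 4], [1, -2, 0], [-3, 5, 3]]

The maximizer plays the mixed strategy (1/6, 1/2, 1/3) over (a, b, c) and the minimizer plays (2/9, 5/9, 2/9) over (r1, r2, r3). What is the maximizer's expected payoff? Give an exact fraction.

49/54

Against (2/9, 5/9, 2/9), each row's expected payoff is a: 23/9; b: -8/9; c: 25/9.
Taking the (1/6, 1/2, 1/3)-weighted average: (1/6)·(23/9) + (1/2)·(-8/9) + (1/3)·(25/9) = 49/54.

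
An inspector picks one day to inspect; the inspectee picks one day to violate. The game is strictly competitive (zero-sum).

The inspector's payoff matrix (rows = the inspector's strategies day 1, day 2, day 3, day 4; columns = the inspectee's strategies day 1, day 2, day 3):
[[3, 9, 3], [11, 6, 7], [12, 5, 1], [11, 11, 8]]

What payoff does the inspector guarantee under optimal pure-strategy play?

8

Row minima: 3, 6, 1, 8 → the inspector's maximin is 8.
Column maxima: 12, 11, 8 → the inspectee's minimax is 8.
They coincide at (day 4, day 3), so the value is 8.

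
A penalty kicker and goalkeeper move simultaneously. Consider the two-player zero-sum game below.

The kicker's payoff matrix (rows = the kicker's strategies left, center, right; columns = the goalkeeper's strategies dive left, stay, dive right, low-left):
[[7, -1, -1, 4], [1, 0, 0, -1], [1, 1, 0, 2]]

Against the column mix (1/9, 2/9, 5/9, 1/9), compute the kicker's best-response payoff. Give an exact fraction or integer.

5/9

left: (7)·(1/9) + (-1)·(2/9) + (-1)·(5/9) + (4)·(1/9) = 4/9.
center: (1)·(1/9) + (0)·(2/9) + (0)·(5/9) + (-1)·(1/9) = 0.
right: (1)·(1/9) + (1)·(2/9) + (0)·(5/9) + (2)·(1/9) = 5/9.
The best pure response is right with expected payoff 5/9.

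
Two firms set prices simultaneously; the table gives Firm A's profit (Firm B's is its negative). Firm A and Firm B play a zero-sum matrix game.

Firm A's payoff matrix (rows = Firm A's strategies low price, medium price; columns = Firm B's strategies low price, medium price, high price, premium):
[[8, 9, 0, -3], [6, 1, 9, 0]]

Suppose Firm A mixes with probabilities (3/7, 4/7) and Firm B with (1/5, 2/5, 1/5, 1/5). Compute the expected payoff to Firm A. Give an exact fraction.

Against (1/5, 2/5, 1/5, 1/5), each row's expected payoff is low price: 23/5; medium price: 17/5.
Taking the (3/7, 4/7)-weighted average: (3/7)·(23/5) + (4/7)·(17/5) = 137/35.

137/35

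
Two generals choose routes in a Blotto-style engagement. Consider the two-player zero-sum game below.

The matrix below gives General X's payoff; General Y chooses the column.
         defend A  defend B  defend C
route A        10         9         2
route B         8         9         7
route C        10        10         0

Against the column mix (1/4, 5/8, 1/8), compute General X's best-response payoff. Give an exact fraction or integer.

35/4

route A: (10)·(1/4) + (9)·(5/8) + (2)·(1/8) = 67/8.
route B: (8)·(1/4) + (9)·(5/8) + (7)·(1/8) = 17/2.
route C: (10)·(1/4) + (10)·(5/8) + (0)·(1/8) = 35/4.
The best pure response is route C with expected payoff 35/4.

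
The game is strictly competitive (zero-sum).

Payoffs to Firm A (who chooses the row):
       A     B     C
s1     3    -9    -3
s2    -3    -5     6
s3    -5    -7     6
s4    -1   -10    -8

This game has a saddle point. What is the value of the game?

Row minima: -9, -5, -7, -10 → Firm A's maximin is -5.
Column maxima: 3, -5, 6 → Firm B's minimax is -5.
They coincide at (s2, B), so the value is -5.

-5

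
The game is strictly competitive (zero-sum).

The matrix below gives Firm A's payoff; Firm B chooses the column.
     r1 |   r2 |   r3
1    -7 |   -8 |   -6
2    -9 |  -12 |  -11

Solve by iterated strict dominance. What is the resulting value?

-8

Row 2 is strictly dominated by row 1 (-7>-9, -8>-12, -6>-11); eliminate 2.
Column r1 is strictly dominated by r2 for Firm B (-8<-7); eliminate r1.
Column r3 is strictly dominated by r2 for Firm B (-8<-6); eliminate r3.
Only (1, r2) remains, with payoff -8.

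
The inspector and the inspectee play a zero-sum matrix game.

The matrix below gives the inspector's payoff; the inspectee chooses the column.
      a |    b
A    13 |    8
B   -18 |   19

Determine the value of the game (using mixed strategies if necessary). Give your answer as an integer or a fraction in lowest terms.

Row minima are 8 and -18, so the inspector's maximin is 8; column maxima are 13 and 19, so the inspectee's minimax is 13. These differ, so the equilibrium is in mixed strategies.
Let the inspector play A with probability p. The inspectee is indifferent when 13p − 18(1−p) = 8p + 19(1−p), giving p = 37/42.
Let the inspectee play a with probability q. The inspector is indifferent when 13q + 8(1−q) = −18q + 19(1−q), giving q = 11/42.
The value is 13·(11/42) + (8)·(31/42) = 391/42.

391/42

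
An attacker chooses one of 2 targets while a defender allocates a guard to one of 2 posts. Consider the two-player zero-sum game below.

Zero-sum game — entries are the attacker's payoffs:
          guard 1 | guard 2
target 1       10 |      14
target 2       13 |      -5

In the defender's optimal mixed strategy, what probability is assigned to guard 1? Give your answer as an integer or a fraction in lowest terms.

Row minima are 10 and -5, so the attacker's maximin is 10; column maxima are 13 and 14, so the defender's minimax is 13. These differ, so the equilibrium is in mixed strategies.
Let the defender play guard 1 with probability q. The attacker is indifferent when 10q + 14(1−q) = 13q − 5(1−q), giving q = 19/22.

19/22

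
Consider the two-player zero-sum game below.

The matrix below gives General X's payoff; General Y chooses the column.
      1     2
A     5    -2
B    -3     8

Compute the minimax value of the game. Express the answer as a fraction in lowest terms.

17/9

Row minima are -2 and -3, so General X's maximin is -2; column maxima are 5 and 8, so General Y's minimax is 5. These differ, so the equilibrium is in mixed strategies.
Let General X play A with probability p. General Y is indifferent when 5p − 3(1−p) = −2p + 8(1−p), giving p = 11/18.
Let General Y play 1 with probability q. General X is indifferent when 5q − 2(1−q) = −3q + 8(1−q), giving q = 5/9.
The value is 5·(5/9) + (-2)·(4/9) = 17/9.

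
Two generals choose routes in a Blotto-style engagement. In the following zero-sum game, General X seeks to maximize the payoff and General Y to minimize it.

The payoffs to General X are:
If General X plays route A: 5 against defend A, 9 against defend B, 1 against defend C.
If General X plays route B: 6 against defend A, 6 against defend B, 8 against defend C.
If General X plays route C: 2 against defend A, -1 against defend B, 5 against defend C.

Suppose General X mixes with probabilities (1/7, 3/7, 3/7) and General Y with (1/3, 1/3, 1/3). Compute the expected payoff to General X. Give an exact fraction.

31/7

Against (1/3, 1/3, 1/3), each row's expected payoff is route A: 5; route B: 20/3; route C: 2.
Taking the (1/7, 3/7, 3/7)-weighted average: (1/7)·(5) + (3/7)·(20/3) + (3/7)·(2) = 31/7.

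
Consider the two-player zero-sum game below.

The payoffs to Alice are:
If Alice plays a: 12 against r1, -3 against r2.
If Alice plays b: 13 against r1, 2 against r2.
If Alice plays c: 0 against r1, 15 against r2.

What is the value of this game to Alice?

Row a is strictly dominated by row b, so Alice never plays it.
The remaining 2×2 game on (b, c) × (r1, r2) has no saddle point. Let Alice play b with probability p; indifference gives 13p = 2p + 15(1−p), so p = 15/26.
Similarly Bob's optimal q on r1 is 1/2, and the value is 13·(1/2) + (2)·(1/2) = 15/2.

15/2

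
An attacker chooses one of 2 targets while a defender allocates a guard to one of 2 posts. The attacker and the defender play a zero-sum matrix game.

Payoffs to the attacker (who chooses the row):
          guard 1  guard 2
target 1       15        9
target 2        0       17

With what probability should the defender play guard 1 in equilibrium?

8/23

Row minima are 9 and 0, so the attacker's maximin is 9; column maxima are 15 and 17, so the defender's minimax is 15. These differ, so the equilibrium is in mixed strategies.
Let the defender play guard 1 with probability q. The attacker is indifferent when 15q + 9(1−q) = 17(1−q), giving q = 8/23.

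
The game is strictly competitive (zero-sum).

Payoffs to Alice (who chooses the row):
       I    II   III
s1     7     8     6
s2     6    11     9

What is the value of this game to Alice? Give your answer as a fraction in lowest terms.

27/4

Column II is strictly dominated by III for Bob (it gives Alice more in every row).
The remaining 2×2 game on (s1, s2) × (I, III) has no saddle point. Let Alice play s1 with probability p; indifference gives 7p + 6(1−p) = 6p + 9(1−p), so p = 3/4.
Similarly Bob's optimal q on I is 3/4, and the value is 7·(3/4) + (6)·(1/4) = 27/4.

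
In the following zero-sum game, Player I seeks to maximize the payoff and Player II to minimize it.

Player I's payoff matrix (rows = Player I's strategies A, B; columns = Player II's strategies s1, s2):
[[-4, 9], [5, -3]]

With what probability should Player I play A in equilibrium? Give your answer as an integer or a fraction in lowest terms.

8/21

Row minima are -4 and -3, so Player I's maximin is -3; column maxima are 5 and 9, so Player II's minimax is 5. These differ, so the equilibrium is in mixed strategies.
Let Player I play A with probability p. Player II is indifferent when −4p + 5(1−p) = 9p − 3(1−p), giving p = 8/21.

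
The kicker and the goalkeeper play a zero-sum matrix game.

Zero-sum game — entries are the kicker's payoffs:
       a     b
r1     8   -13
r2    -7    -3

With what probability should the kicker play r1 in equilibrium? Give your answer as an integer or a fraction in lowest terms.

Row minima are -13 and -7, so the kicker's maximin is -7; column maxima are 8 and -3, so the goalkeeper's minimax is -3. These differ, so the equilibrium is in mixed strategies.
Let the kicker play r1 with probability p. The goalkeeper is indifferent when 8p − 7(1−p) = −13p − 3(1−p), giving p = 4/25.

4/25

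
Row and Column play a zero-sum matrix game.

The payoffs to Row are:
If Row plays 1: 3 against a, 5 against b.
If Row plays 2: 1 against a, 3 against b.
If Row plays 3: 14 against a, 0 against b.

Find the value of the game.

35/8

Row 2 is strictly dominated by row 1, so Row never plays it.
The remaining 2×2 game on (1, 3) × (a, b) has no saddle point. Let Row play 1 with probability p; indifference gives 3p + 14(1−p) = 5p, so p = 7/8.
Similarly Column's optimal q on a is 5/16, and the value is 3·(5/16) + (5)·(11/16) = 35/8.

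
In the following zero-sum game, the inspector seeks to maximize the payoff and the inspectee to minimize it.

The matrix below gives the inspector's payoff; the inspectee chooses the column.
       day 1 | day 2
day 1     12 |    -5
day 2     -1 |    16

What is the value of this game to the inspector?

11/2

Row minima are -5 and -1, so the inspector's maximin is -1; column maxima are 12 and 16, so the inspectee's minimax is 12. These differ, so the equilibrium is in mixed strategies.
Let the inspector play day 1 with probability p. The inspectee is indifferent when 12p − (1−p) = −5p + 16(1−p), giving p = 1/2.
Let the inspectee play day 1 with probability q. The inspector is indifferent when 12q − 5(1−q) = −q + 16(1−q), giving q = 21/34.
The value is 12·(21/34) + (-5)·(13/34) = 11/2.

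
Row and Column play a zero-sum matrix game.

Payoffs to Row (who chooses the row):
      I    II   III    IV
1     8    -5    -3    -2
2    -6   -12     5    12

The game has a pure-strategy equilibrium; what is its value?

Row minima: -5, -12 → Row's maximin is -5.
Column maxima: 8, -5, 5, 12 → Column's minimax is -5.
They coincide at (1, II), so the value is -5.

-5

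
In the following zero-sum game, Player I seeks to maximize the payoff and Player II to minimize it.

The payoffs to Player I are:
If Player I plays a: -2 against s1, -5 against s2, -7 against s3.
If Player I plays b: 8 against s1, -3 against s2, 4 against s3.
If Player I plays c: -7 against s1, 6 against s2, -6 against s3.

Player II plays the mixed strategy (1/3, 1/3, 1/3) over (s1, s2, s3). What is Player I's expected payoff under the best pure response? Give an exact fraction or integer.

a: (-2)·(1/3) + (-5)·(1/3) + (-7)·(1/3) = -14/3.
b: (8)·(1/3) + (-3)·(1/3) + (4)·(1/3) = 3.
c: (-7)·(1/3) + (6)·(1/3) + (-6)·(1/3) = -7/3.
The best pure response is b with expected payoff 3.

3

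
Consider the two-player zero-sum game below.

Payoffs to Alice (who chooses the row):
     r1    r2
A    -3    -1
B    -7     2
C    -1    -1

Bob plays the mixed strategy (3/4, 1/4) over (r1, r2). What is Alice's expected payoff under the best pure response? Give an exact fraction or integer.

-1

A: (-3)·(3/4) + (-1)·(1/4) = -5/2.
B: (-7)·(3/4) + (2)·(1/4) = -19/4.
C: (-1)·(3/4) + (-1)·(1/4) = -1.
The best pure response is C with expected payoff -1.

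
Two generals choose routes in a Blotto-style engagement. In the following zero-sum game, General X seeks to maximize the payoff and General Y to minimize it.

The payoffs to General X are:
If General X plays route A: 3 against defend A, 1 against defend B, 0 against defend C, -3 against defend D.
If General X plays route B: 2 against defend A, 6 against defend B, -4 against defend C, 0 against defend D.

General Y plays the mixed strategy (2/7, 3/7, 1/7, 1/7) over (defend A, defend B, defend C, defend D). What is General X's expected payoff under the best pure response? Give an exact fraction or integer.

18/7

route A: (3)·(2/7) + (1)·(3/7) + (0)·(1/7) + (-3)·(1/7) = 6/7.
route B: (2)·(2/7) + (6)·(3/7) + (-4)·(1/7) + (0)·(1/7) = 18/7.
The best pure response is route B with expected payoff 18/7.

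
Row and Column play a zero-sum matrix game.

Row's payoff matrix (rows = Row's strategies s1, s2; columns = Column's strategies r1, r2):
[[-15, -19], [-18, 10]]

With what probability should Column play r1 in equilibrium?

Row minima are -19 and -18, so Row's maximin is -18; column maxima are -15 and 10, so Column's minimax is -15. These differ, so the equilibrium is in mixed strategies.
Let Column play r1 with probability q. Row is indifferent when −15q − 19(1−q) = −18q + 10(1−q), giving q = 29/32.

29/32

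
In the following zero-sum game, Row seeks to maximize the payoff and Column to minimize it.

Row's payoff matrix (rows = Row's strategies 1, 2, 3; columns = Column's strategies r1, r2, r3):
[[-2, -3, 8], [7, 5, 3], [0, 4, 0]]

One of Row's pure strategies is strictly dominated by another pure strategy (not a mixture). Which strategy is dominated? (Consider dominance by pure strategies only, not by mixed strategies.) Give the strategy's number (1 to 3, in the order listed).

Compare 3 with 2: 7 > 0, 5 > 4, 3 > 0.
So 2 strictly dominates 3 for Row; 3 is strictly dominated.

3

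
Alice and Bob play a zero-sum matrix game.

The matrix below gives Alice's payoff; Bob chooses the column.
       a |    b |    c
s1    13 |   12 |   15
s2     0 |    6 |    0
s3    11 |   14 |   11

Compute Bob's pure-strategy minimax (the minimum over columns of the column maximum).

The worst case (largest entry) in each column is a: 13, b: 14, c: 15.
The best (smallest) of these is 13.

13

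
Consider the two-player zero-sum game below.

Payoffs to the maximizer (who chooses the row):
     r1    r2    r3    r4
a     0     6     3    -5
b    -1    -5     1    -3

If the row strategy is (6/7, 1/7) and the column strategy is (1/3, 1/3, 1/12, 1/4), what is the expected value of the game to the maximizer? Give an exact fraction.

Against (1/3, 1/3, 1/12, 1/4), each row's expected payoff is a: 1; b: -8/3.
Taking the (6/7, 1/7)-weighted average: (6/7)·(1) + (1/7)·(-8/3) = 10/21.

10/21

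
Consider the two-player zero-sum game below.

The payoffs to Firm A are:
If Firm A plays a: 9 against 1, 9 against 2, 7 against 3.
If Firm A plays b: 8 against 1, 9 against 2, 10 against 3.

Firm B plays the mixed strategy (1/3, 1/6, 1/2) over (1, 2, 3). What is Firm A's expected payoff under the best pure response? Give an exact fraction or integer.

a: (9)·(1/3) + (9)·(1/6) + (7)·(1/2) = 8.
b: (8)·(1/3) + (9)·(1/6) + (10)·(1/2) = 55/6.
The best pure response is b with expected payoff 55/6.

55/6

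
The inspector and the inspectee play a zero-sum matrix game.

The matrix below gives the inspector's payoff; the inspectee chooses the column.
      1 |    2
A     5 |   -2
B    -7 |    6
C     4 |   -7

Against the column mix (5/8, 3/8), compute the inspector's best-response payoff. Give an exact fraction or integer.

19/8

A: (5)·(5/8) + (-2)·(3/8) = 19/8.
B: (-7)·(5/8) + (6)·(3/8) = -17/8.
C: (4)·(5/8) + (-7)·(3/8) = -1/8.
The best pure response is A with expected payoff 19/8.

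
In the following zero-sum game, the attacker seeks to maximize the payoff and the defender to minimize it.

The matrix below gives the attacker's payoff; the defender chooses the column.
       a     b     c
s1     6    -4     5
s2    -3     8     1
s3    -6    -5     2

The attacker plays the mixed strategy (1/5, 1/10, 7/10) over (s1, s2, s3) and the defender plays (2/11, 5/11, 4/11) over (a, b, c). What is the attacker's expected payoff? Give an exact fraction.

-141/110

Against (2/11, 5/11, 4/11), each row's expected payoff is s1: 12/11; s2: 38/11; s3: -29/11.
Taking the (1/5, 1/10, 7/10)-weighted average: (1/5)·(12/11) + (1/10)·(38/11) + (7/10)·(-29/11) = -141/110.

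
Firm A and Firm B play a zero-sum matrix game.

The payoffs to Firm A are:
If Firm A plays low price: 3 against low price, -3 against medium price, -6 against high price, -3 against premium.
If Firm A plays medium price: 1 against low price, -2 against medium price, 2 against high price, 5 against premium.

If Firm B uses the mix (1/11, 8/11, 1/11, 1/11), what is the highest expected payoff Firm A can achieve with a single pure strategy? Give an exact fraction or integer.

low price: (3)·(1/11) + (-3)·(8/11) + (-6)·(1/11) + (-3)·(1/11) = -30/11.
medium price: (1)·(1/11) + (-2)·(8/11) + (2)·(1/11) + (5)·(1/11) = -8/11.
The best pure response is medium price with expected payoff -8/11.

-8/11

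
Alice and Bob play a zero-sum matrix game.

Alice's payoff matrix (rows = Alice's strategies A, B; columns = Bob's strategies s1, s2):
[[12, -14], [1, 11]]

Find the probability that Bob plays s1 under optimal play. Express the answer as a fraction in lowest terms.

Row minima are -14 and 1, so Alice's maximin is 1; column maxima are 12 and 11, so Bob's minimax is 11. These differ, so the equilibrium is in mixed strategies.
Let Bob play s1 with probability q. Alice is indifferent when 12q − 14(1−q) = q + 11(1−q), giving q = 25/36.

25/36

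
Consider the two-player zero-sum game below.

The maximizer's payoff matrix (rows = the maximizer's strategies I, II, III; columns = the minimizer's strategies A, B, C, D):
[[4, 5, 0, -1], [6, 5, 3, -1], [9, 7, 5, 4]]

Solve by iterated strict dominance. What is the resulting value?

Row I is strictly dominated by row III (9>4, 7>5, 5>0, 4>-1); eliminate I.
Row II is strictly dominated by row III (9>6, 7>5, 5>3, 4>-1); eliminate II.
Column A is strictly dominated by B for the minimizer (7<9); eliminate A.
Column B is strictly dominated by C for the minimizer (5<7); eliminate B.
Column C is strictly dominated by D for the minimizer (4<5); eliminate C.
Only (III, D) remains, with payoff 4.

4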